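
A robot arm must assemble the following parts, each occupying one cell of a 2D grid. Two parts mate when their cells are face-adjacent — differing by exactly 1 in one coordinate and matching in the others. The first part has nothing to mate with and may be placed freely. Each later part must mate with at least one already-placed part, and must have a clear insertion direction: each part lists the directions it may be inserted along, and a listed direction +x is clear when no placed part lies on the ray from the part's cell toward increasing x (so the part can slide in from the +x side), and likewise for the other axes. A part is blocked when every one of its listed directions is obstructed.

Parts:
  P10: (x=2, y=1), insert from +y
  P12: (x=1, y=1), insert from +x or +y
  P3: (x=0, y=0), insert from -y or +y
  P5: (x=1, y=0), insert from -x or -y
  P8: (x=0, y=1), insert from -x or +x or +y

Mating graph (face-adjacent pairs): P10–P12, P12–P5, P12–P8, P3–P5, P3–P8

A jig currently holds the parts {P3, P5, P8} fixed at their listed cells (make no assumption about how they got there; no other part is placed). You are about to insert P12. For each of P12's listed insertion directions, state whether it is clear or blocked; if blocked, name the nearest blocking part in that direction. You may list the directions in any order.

+x: clear; +y: clear

+x: ray from P12(1, 1) has no placed part ⇒ clear
+y: ray from P12(1, 1) has no placed part ⇒ clear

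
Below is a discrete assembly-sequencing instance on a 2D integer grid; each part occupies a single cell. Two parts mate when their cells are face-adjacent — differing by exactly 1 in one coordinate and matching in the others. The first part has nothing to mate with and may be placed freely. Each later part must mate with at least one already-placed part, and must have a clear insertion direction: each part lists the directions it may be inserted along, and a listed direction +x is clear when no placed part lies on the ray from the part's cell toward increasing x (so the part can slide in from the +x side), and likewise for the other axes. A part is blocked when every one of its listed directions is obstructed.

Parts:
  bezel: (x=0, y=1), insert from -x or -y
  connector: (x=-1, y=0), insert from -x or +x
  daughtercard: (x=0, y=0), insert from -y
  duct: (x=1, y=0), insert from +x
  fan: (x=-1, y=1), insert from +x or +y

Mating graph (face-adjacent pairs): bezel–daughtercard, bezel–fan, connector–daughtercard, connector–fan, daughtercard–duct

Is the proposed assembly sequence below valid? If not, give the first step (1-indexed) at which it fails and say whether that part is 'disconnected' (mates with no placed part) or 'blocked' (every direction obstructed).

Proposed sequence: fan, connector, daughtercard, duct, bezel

1. fan@(-1, 1) [+x clear] — {fan}
2. connector@(-1, 0) [-x clear] — {connector, fan}
3. daughtercard@(0, 0) [-y clear] — {connector, daughtercard, fan}
4. duct@(1, 0) [+x clear] — {connector, daughtercard, duct, fan}
5. bezel@(0, 1) — -x/-y all obstructed ⇒ blocked

Invalid at step 5 (blocked)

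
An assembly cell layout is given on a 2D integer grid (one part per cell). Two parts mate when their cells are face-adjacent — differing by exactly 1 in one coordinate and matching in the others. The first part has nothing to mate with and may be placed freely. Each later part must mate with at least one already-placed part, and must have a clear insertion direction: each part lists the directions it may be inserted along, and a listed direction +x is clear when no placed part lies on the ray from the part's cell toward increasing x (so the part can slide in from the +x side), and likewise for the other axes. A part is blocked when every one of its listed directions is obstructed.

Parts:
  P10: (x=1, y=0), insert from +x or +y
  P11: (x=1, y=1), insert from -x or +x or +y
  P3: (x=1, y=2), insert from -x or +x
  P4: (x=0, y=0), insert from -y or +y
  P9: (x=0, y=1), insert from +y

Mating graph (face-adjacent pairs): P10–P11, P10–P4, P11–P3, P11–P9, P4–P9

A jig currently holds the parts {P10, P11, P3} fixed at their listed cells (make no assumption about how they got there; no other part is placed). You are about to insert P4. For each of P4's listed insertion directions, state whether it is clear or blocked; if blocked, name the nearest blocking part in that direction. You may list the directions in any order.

-y: ray from P4(0, 0) has no placed part ⇒ clear
+y: ray from P4(0, 0) has no placed part ⇒ clear

+y: clear; -y: clear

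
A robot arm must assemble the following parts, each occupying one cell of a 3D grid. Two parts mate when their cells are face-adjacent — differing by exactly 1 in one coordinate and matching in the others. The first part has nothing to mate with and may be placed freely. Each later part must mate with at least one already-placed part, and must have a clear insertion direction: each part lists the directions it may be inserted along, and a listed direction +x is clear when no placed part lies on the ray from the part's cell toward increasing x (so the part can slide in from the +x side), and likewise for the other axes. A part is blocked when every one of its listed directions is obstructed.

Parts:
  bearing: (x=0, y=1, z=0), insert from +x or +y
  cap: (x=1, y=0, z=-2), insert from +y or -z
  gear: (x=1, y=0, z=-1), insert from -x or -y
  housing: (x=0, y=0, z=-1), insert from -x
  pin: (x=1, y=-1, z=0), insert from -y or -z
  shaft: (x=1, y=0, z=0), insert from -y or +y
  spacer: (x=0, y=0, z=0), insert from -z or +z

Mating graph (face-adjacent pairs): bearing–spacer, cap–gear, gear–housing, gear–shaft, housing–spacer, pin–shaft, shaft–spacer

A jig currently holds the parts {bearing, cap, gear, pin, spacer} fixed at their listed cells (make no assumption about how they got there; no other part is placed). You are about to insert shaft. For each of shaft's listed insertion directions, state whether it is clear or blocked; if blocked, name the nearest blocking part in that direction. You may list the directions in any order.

-y: nearest on ray is pin@(1, -1, 0) ⇒ blocked
+y: ray from shaft(1, 0, 0) has no placed part ⇒ clear

+y: clear; -y: blocked by pin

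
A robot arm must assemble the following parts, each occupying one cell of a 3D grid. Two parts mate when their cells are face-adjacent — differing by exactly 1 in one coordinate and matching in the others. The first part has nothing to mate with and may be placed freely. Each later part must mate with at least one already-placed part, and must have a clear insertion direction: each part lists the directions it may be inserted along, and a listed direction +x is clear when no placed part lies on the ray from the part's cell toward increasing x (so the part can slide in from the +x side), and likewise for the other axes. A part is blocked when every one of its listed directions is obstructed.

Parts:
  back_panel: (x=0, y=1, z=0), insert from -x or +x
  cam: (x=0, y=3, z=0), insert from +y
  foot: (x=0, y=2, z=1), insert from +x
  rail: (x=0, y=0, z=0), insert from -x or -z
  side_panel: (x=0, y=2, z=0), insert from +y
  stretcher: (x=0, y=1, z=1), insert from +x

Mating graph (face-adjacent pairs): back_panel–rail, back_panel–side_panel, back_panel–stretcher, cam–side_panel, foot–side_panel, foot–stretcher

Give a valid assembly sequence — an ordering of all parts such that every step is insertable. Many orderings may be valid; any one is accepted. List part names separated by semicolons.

1. stretcher@(0, 1, 1) [+x clear] — {stretcher}
2. foot@(0, 2, 1) [+x clear] — {foot, stretcher}
3. back_panel@(0, 1, 0) [-x clear] — {back_panel, foot, stretcher}
4. rail@(0, 0, 0) [-x clear] — {back_panel, foot, rail, stretcher}
5. side_panel@(0, 2, 0) [+y clear] — {back_panel, foot, rail, side_panel, stretcher}
6. cam@(0, 3, 0) [+y clear] — {back_panel, cam, foot, rail, side_panel, stretcher}

stretcher; foot; back_panel; rail; side_panel; cam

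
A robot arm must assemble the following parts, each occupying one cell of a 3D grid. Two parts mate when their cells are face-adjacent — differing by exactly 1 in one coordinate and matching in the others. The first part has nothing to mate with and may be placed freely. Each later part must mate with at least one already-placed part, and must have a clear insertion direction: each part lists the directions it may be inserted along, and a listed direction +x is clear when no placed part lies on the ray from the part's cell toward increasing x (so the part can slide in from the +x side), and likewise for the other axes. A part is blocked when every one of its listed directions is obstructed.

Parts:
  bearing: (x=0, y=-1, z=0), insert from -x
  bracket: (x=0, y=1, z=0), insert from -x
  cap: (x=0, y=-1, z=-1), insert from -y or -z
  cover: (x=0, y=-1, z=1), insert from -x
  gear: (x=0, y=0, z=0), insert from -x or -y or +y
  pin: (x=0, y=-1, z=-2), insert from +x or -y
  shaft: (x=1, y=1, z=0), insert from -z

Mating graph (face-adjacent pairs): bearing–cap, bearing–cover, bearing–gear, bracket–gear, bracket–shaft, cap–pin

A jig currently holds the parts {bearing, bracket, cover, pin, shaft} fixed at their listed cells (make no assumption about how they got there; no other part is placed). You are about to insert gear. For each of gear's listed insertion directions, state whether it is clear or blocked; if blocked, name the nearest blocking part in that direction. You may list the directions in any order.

-x: ray from gear(0, 0, 0) has no placed part ⇒ clear
-y: nearest on ray is bearing@(0, -1, 0) ⇒ blocked
+y: nearest on ray is bracket@(0, 1, 0) ⇒ blocked

+y: blocked by bracket; -x: clear; -y: blocked by bearing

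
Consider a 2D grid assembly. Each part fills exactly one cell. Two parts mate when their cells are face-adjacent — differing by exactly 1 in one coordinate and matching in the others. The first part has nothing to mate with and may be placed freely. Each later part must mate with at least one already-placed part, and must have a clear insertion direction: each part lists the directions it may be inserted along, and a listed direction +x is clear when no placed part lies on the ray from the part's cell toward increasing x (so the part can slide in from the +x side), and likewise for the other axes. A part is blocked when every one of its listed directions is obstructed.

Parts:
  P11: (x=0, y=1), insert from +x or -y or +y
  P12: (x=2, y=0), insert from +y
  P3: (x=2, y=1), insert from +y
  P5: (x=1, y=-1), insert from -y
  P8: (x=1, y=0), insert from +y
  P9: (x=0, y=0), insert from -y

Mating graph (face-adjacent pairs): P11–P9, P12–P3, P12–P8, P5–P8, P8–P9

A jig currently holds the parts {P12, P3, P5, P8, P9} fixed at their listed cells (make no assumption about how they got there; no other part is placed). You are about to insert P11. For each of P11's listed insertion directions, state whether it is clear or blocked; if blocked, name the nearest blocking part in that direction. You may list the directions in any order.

+x: blocked by P3; +y: clear; -y: blocked by P9

+x: nearest on ray is P3@(2, 1) ⇒ blocked
-y: nearest on ray is P9@(0, 0) ⇒ blocked
+y: ray from P11(0, 1) has no placed part ⇒ clear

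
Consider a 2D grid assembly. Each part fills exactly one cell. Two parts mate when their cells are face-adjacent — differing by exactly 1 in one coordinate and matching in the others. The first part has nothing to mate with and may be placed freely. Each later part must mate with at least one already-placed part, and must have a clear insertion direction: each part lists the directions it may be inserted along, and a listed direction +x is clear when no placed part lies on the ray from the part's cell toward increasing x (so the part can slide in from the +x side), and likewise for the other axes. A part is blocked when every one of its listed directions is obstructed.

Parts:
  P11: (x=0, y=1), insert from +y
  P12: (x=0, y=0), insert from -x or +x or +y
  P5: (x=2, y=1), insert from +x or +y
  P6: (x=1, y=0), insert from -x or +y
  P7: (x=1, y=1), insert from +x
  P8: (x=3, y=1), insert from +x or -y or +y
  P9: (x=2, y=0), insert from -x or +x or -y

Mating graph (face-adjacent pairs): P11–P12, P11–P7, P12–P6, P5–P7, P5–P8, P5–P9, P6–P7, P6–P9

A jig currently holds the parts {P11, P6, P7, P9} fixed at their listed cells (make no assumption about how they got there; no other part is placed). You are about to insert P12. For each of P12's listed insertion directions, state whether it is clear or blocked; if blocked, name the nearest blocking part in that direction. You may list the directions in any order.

+x: blocked by P6; +y: blocked by P11; -x: clear

-x: ray from P12(0, 0) has no placed part ⇒ clear
+x: nearest on ray is P6@(1, 0) ⇒ blocked
+y: nearest on ray is P11@(0, 1) ⇒ blocked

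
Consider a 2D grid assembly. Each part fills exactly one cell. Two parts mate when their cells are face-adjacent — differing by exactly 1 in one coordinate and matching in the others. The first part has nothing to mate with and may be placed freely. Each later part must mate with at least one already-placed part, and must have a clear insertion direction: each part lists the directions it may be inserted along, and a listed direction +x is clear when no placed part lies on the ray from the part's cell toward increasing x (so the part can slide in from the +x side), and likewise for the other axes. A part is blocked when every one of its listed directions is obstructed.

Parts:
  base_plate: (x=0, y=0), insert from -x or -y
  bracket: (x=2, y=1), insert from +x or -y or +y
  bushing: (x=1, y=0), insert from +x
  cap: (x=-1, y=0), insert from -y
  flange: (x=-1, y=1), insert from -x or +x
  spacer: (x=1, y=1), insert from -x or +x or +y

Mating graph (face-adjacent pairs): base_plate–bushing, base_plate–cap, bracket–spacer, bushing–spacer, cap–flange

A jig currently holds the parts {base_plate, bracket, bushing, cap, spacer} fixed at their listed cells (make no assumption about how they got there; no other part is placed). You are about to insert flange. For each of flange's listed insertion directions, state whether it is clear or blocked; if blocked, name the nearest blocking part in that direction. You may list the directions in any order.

+x: blocked by spacer; -x: clear

-x: ray from flange(-1, 1) has no placed part ⇒ clear
+x: nearest on ray is spacer@(1, 1) ⇒ blocked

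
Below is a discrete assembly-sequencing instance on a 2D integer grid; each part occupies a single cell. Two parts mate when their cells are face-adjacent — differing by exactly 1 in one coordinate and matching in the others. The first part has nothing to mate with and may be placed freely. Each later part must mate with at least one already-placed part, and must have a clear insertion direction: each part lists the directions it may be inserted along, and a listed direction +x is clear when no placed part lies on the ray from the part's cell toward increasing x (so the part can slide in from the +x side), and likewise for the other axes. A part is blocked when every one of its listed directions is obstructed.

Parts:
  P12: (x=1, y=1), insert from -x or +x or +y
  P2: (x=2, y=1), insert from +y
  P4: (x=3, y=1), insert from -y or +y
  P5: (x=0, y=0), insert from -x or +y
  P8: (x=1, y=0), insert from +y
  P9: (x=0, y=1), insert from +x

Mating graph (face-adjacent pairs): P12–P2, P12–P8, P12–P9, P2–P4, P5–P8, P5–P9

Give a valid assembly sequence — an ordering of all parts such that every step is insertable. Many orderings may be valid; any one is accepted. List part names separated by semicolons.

1. P8@(1, 0) [+y clear] — {P8}
2. P5@(0, 0) [-x clear] — {P5, P8}
3. P9@(0, 1) [+x clear] — {P5, P8, P9}
4. P12@(1, 1) [+x clear] — {P12, P5, P8, P9}
5. P2@(2, 1) [+y clear] — {P12, P2, P5, P8, P9}
6. P4@(3, 1) [-y clear] — {P12, P2, P4, P5, P8, P9}

P8; P5; P9; P12; P2; P4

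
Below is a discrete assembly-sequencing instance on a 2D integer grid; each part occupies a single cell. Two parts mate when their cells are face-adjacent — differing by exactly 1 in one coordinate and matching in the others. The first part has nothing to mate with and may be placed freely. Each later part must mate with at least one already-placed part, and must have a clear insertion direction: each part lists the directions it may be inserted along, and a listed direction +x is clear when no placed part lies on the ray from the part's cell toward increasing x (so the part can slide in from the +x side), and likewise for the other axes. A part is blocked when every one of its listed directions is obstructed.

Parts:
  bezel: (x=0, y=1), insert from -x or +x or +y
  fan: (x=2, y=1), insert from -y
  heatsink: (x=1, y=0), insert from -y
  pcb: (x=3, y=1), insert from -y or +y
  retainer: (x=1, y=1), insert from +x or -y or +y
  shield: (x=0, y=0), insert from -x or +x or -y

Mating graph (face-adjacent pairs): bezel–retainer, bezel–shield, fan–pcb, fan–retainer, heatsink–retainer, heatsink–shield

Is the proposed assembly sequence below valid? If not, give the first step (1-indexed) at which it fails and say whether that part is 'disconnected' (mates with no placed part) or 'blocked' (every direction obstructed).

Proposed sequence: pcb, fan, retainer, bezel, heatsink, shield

1. pcb@(3, 1) [-y clear] — {pcb}
2. fan@(2, 1) [-y clear] — {fan, pcb}
3. retainer@(1, 1) [-y clear] — {fan, pcb, retainer}
4. bezel@(0, 1) [-x clear] — {bezel, fan, pcb, retainer}
5. heatsink@(1, 0) [-y clear] — {bezel, fan, heatsink, pcb, retainer}
6. shield@(0, 0) [-x clear] — {bezel, fan, heatsink, pcb, retainer, shield}

Valid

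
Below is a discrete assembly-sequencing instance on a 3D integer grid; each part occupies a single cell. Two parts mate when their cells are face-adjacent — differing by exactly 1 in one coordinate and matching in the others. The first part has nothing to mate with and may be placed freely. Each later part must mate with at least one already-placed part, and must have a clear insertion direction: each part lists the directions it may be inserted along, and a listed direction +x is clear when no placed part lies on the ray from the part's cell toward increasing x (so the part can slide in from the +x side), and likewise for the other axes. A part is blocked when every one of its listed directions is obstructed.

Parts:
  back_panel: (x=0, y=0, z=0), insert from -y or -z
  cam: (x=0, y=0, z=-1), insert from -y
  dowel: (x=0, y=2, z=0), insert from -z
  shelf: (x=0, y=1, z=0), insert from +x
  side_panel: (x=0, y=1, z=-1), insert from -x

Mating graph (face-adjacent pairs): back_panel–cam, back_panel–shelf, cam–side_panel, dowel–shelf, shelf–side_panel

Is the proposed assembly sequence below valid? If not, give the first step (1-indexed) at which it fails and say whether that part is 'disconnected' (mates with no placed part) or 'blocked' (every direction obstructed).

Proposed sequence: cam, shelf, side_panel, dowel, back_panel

1. cam@(0, 0, -1) [-y clear] — {cam}
2. shelf@(0, 1, 0) — no placed neighbour ⇒ disconnected

Invalid at step 2 (disconnected)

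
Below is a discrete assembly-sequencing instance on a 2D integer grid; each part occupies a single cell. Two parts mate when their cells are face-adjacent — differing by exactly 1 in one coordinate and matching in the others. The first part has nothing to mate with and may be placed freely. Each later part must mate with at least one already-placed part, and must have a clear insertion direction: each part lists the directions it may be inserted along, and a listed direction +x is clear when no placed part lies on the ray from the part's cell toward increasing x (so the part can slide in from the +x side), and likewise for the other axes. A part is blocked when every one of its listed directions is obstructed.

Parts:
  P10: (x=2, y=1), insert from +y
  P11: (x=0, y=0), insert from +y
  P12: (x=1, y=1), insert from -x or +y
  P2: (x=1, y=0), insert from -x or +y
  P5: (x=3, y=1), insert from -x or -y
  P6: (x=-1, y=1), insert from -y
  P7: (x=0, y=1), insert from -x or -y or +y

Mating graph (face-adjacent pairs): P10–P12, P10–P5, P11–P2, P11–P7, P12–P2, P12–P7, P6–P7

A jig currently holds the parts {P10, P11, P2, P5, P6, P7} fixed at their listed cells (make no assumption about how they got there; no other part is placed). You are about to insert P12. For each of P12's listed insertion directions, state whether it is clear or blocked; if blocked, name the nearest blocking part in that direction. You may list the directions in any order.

+y: clear; -x: blocked by P7

-x: nearest on ray is P7@(0, 1) ⇒ blocked
+y: ray from P12(1, 1) has no placed part ⇒ clear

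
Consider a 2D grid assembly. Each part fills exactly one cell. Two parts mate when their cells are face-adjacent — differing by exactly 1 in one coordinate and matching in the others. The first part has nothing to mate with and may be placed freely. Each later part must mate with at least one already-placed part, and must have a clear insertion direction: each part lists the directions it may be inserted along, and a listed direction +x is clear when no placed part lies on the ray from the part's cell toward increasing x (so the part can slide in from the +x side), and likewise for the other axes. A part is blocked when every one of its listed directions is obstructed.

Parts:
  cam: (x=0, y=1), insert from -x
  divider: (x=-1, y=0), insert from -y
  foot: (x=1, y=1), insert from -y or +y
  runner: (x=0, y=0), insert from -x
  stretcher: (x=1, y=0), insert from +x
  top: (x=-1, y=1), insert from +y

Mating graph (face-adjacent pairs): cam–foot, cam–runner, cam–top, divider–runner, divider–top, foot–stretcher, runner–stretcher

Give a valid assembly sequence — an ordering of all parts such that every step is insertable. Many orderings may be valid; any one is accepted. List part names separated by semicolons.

cam; foot; stretcher; top; runner; divider

1. cam@(0, 1) [-x clear] — {cam}
2. foot@(1, 1) [-y clear] — {cam, foot}
3. stretcher@(1, 0) [+x clear] — {cam, foot, stretcher}
4. top@(-1, 1) [+y clear] — {cam, foot, stretcher, top}
5. runner@(0, 0) [-x clear] — {cam, foot, runner, stretcher, top}
6. divider@(-1, 0) [-y clear] — {cam, divider, foot, runner, stretcher, top}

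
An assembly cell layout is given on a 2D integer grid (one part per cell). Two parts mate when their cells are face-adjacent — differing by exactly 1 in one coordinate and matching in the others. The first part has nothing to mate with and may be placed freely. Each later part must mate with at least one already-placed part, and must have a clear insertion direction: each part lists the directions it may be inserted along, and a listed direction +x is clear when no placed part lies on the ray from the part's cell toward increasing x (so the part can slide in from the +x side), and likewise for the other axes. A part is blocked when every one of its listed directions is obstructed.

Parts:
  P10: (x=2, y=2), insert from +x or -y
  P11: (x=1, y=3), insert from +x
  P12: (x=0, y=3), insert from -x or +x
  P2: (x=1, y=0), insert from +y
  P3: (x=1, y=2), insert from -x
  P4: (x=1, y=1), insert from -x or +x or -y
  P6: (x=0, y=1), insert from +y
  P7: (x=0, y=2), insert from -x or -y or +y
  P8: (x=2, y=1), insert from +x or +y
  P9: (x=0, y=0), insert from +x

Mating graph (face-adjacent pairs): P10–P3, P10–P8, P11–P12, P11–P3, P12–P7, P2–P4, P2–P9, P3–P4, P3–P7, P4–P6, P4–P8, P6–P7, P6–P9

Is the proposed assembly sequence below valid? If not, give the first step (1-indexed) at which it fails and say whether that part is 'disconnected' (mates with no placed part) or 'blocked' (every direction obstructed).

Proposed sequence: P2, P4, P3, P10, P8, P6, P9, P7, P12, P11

Invalid at step 7 (blocked)

1. P2@(1, 0) [+y clear] — {P2}
2. P4@(1, 1) [-x clear] — {P2, P4}
3. P3@(1, 2) [-x clear] — {P2, P3, P4}
4. P10@(2, 2) [+x clear] — {P10, P2, P3, P4}
5. P8@(2, 1) [+x clear] — {P10, P2, P3, P4, P8}
6. P6@(0, 1) [+y clear] — {P10, P2, P3, P4, P6, P8}
7. P9@(0, 0) — +x all obstructed ⇒ blocked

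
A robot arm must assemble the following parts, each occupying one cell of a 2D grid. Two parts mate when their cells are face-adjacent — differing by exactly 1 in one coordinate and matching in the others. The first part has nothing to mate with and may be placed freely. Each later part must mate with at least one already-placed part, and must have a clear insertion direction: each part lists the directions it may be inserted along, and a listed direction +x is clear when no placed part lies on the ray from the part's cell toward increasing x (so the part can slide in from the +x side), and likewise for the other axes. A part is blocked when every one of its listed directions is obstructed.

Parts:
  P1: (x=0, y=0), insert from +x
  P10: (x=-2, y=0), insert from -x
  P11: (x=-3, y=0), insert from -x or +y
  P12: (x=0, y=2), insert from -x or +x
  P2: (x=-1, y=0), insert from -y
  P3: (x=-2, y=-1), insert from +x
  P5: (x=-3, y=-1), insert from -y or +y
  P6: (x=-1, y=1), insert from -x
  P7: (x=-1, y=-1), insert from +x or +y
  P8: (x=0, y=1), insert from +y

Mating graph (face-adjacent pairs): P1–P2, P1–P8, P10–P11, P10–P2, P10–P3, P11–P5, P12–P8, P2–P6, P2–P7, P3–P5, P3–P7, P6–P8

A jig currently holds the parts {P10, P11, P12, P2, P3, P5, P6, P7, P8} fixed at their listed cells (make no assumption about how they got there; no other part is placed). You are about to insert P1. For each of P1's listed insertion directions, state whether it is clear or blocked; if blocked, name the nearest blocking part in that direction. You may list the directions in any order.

+x: clear

+x: ray from P1(0, 0) has no placed part ⇒ clear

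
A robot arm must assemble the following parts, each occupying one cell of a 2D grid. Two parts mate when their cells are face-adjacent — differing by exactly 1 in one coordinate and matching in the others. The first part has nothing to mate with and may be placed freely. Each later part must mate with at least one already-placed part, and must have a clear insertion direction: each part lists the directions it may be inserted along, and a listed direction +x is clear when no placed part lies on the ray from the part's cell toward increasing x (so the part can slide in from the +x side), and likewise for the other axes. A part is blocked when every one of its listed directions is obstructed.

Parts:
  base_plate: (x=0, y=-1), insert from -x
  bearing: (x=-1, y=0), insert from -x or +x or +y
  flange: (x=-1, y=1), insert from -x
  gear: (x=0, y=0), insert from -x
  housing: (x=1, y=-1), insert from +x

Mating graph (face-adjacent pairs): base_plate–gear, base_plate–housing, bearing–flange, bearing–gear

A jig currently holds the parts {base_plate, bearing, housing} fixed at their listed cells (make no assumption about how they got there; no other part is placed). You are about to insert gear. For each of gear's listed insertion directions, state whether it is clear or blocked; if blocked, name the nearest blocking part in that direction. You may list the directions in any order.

-x: nearest on ray is bearing@(-1, 0) ⇒ blocked

-x: blocked by bearing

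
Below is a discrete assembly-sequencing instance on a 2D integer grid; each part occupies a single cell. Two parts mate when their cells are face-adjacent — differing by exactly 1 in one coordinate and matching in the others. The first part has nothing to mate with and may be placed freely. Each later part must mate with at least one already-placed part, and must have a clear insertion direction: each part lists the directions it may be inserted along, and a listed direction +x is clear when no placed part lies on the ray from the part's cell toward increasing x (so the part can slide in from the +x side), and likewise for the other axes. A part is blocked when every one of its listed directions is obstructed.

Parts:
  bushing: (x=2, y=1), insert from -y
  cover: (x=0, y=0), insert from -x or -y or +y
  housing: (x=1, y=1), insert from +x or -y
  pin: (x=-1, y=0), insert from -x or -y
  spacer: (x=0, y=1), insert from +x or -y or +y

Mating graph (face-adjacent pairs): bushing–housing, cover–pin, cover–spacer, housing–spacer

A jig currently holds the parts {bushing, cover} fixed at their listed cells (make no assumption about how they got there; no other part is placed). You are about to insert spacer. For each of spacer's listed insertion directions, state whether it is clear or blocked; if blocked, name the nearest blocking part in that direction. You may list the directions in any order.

+x: nearest on ray is bushing@(2, 1) ⇒ blocked
-y: nearest on ray is cover@(0, 0) ⇒ blocked
+y: ray from spacer(0, 1) has no placed part ⇒ clear

+x: blocked by bushing; +y: clear; -y: blocked by cover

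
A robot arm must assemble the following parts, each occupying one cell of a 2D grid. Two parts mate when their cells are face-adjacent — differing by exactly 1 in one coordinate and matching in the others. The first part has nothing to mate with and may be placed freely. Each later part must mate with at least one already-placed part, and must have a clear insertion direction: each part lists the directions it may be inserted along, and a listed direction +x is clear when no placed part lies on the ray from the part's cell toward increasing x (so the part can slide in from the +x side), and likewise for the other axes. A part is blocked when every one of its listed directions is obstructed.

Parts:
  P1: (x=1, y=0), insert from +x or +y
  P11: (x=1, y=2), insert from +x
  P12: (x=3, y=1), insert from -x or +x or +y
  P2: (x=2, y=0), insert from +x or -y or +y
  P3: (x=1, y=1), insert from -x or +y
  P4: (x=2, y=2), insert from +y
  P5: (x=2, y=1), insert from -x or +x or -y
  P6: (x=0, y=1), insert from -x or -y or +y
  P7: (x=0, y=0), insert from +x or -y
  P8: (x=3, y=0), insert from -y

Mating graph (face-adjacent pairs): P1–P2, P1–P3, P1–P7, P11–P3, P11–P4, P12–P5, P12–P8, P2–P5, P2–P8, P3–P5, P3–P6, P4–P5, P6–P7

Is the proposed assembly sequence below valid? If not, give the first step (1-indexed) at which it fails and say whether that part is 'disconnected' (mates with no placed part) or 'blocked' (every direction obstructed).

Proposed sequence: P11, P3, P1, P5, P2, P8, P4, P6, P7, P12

1. P11@(1, 2) [+x clear] — {P11}
2. P3@(1, 1) [-x clear] — {P11, P3}
3. P1@(1, 0) [+x clear] — {P1, P11, P3}
4. P5@(2, 1) [+x clear] — {P1, P11, P3, P5}
5. P2@(2, 0) [+x clear] — {P1, P11, P2, P3, P5}
6. P8@(3, 0) [-y clear] — {P1, P11, P2, P3, P5, P8}
7. P4@(2, 2) [+y clear] — {P1, P11, P2, P3, P4, P5, P8}
8. P6@(0, 1) [-x clear] — {P1, P11, P2, P3, P4, P5, P6, P8}
9. P7@(0, 0) [-y clear] — {P1, P11, P2, P3, P4, P5, P6, P7, P8}
10. P12@(3, 1) [+x clear] — {P1, P11, P12, P2, P3, P4, P5, P6, P7, P8}

Valid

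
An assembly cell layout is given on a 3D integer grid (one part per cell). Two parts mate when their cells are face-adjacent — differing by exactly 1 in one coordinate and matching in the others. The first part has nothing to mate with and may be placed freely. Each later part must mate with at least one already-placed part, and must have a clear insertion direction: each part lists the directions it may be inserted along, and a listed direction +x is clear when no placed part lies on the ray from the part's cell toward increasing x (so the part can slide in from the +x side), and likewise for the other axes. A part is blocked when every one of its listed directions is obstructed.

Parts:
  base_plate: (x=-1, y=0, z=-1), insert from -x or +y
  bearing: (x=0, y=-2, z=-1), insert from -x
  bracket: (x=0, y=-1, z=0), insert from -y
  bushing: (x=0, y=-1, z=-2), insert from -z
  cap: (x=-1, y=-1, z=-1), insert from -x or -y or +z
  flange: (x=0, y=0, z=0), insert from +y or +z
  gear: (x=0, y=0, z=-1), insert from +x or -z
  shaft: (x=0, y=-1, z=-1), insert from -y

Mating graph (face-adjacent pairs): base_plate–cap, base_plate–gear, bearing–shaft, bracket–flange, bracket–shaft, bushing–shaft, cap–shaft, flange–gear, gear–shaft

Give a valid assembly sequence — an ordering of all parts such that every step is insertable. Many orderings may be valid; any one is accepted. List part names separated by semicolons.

1. shaft@(0, -1, -1) [-y clear] — {shaft}
2. bearing@(0, -2, -1) [-x clear] — {bearing, shaft}
3. gear@(0, 0, -1) [+x clear] — {bearing, gear, shaft}
4. bracket@(0, -1, 0) [-y clear] — {bearing, bracket, gear, shaft}
5. cap@(-1, -1, -1) [-x clear] — {bearing, bracket, cap, gear, shaft}
6. base_plate@(-1, 0, -1) [-x clear] — {base_plate, bearing, bracket, cap, gear, shaft}
7. flange@(0, 0, 0) [+y clear] — {base_plate, bearing, bracket, cap, flange, gear, shaft}
8. bushing@(0, -1, -2) [-z clear] — {base_plate, bearing, bracket, bushing, cap, flange, gear, shaft}

shaft; bearing; gear; bracket; cap; base_plate; flange; bushing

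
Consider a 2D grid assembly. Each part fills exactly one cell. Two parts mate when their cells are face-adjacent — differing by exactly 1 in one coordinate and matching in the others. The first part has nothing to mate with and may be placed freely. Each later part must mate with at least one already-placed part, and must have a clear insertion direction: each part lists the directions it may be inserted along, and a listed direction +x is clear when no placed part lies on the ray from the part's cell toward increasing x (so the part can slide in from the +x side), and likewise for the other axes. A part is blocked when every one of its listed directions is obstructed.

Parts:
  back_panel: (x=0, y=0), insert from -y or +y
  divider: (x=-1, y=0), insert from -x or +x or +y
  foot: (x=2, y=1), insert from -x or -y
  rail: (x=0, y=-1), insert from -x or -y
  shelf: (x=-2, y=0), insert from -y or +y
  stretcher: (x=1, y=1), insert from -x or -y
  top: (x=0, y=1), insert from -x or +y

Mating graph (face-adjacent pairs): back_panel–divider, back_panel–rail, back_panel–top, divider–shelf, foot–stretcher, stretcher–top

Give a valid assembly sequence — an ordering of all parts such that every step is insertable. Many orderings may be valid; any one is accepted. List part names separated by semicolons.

back_panel; rail; divider; shelf; top; stretcher; foot

1. back_panel@(0, 0) [-y clear] — {back_panel}
2. rail@(0, -1) [-x clear] — {back_panel, rail}
3. divider@(-1, 0) [-x clear] — {back_panel, divider, rail}
4. shelf@(-2, 0) [-y clear] — {back_panel, divider, rail, shelf}
5. top@(0, 1) [-x clear] — {back_panel, divider, rail, shelf, top}
6. stretcher@(1, 1) [-y clear] — {back_panel, divider, rail, shelf, stretcher, top}
7. foot@(2, 1) [-y clear] — {back_panel, divider, foot, rail, shelf, stretcher, top}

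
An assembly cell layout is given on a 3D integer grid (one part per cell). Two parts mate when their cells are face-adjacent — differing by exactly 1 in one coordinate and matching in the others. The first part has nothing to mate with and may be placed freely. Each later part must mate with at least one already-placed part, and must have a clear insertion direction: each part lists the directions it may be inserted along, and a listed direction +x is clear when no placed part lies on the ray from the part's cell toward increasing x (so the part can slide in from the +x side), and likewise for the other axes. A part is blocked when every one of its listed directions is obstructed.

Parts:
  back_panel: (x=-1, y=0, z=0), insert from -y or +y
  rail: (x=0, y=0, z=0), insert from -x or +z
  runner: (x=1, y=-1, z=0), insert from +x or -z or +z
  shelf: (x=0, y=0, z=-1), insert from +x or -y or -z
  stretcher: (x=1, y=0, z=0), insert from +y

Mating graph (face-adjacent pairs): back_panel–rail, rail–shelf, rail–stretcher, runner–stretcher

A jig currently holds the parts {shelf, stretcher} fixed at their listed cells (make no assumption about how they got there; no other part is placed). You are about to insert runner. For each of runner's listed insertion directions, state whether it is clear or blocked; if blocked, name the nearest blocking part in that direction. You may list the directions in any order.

+x: clear; +z: clear; -z: clear

+x: ray from runner(1, -1, 0) has no placed part ⇒ clear
-z: ray from runner(1, -1, 0) has no placed part ⇒ clear
+z: ray from runner(1, -1, 0) has no placed part ⇒ clear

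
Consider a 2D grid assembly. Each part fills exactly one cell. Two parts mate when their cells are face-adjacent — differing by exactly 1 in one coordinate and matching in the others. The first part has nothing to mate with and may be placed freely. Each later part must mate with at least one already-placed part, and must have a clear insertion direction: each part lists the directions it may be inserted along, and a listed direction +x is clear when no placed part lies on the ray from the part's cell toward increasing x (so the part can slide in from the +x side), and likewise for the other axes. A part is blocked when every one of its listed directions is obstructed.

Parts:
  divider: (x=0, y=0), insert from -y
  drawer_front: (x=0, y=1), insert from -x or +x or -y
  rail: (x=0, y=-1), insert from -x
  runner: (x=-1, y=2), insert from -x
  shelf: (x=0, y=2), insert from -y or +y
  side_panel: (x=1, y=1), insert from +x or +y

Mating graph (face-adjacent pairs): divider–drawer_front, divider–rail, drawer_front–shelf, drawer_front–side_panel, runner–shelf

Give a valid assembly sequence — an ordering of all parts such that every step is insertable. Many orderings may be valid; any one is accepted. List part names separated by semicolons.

drawer_front; shelf; divider; rail; side_panel; runner

1. drawer_front@(0, 1) [-x clear] — {drawer_front}
2. shelf@(0, 2) [+y clear] — {drawer_front, shelf}
3. divider@(0, 0) [-y clear] — {divider, drawer_front, shelf}
4. rail@(0, -1) [-x clear] — {divider, drawer_front, rail, shelf}
5. side_panel@(1, 1) [+x clear] — {divider, drawer_front, rail, shelf, side_panel}
6. runner@(-1, 2) [-x clear] — {divider, drawer_front, rail, runner, shelf, side_panel}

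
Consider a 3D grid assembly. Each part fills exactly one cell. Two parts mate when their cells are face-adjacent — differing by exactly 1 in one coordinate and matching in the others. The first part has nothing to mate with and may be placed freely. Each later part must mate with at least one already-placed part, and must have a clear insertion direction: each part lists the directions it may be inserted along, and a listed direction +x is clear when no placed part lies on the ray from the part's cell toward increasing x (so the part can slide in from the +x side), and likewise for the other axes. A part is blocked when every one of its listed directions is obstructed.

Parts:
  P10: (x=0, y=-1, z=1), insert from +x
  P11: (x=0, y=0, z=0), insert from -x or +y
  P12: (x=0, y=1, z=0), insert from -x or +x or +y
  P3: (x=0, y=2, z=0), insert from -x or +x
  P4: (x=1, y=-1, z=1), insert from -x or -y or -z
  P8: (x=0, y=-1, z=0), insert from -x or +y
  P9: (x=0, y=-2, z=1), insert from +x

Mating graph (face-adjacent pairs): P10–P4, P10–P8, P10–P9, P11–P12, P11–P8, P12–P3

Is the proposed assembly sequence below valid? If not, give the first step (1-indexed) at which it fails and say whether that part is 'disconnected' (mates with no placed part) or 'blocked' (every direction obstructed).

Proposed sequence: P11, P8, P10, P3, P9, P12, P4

1. P11@(0, 0, 0) [-x clear] — {P11}
2. P8@(0, -1, 0) [-x clear] — {P11, P8}
3. P10@(0, -1, 1) [+x clear] — {P10, P11, P8}
4. P3@(0, 2, 0) — no placed neighbour ⇒ disconnected

Invalid at step 4 (disconnected)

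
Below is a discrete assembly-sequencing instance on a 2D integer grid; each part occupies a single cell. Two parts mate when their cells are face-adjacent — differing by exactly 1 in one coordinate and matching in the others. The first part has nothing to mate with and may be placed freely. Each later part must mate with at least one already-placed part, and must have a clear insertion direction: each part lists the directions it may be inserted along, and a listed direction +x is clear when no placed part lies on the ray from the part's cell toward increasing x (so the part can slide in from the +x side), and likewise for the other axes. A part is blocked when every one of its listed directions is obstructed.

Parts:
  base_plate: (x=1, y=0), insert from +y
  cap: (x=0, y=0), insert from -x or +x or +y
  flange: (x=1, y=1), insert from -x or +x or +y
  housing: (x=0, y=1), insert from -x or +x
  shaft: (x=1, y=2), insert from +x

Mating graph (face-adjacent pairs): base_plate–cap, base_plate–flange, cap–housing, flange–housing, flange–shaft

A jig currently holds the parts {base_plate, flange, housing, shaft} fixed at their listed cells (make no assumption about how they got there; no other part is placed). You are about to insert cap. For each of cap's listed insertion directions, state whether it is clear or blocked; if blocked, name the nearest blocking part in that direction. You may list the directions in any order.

-x: ray from cap(0, 0) has no placed part ⇒ clear
+x: nearest on ray is base_plate@(1, 0) ⇒ blocked
+y: nearest on ray is housing@(0, 1) ⇒ blocked

+x: blocked by base_plate; +y: blocked by housing; -x: clear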